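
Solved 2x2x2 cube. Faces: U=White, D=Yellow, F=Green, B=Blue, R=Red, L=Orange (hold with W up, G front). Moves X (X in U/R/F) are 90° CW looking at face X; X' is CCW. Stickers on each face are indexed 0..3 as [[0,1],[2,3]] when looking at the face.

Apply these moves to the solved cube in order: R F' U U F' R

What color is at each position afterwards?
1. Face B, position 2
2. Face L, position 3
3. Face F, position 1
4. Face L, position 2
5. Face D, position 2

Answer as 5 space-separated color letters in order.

After move 1 (R): R=RRRR U=WGWG F=GYGY D=YBYB B=WBWB
After move 2 (F'): F=YYGG U=WGRR R=BRYR D=OOYB L=OGOW
After move 3 (U): U=RWRG F=BRGG R=WBYR B=OGWB L=YYOW
After move 4 (U): U=RRGW F=WBGG R=OGYR B=YYWB L=BROW
After move 5 (F'): F=BGWG U=RROY R=OGOR D=RWYB L=BWOG
After move 6 (R): R=OORG U=RGOG F=BWWB D=RWYY B=YYRB
Query 1: B[2] = R
Query 2: L[3] = G
Query 3: F[1] = W
Query 4: L[2] = O
Query 5: D[2] = Y

Answer: R G W O Y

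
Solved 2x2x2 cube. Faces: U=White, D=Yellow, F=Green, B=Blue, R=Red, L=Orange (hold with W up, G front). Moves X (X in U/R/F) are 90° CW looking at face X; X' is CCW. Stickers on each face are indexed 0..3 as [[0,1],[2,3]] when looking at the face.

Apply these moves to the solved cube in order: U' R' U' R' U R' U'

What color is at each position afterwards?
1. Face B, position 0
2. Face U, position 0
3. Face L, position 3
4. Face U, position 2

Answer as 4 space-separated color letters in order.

After move 1 (U'): U=WWWW F=OOGG R=GGRR B=RRBB L=BBOO
After move 2 (R'): R=GRGR U=WBWR F=OWGW D=YOYG B=YRYB
After move 3 (U'): U=BRWW F=BBGW R=OWGR B=GRYB L=YROO
After move 4 (R'): R=WROG U=BYWG F=BRGW D=YBYW B=GROB
After move 5 (U): U=WBGY F=WRGW R=GROG B=YROB L=BROO
After move 6 (R'): R=RGGO U=WOGY F=WBGY D=YRYW B=WRBB
After move 7 (U'): U=OYWG F=BRGY R=WBGO B=RGBB L=WROO
Query 1: B[0] = R
Query 2: U[0] = O
Query 3: L[3] = O
Query 4: U[2] = W

Answer: R O O W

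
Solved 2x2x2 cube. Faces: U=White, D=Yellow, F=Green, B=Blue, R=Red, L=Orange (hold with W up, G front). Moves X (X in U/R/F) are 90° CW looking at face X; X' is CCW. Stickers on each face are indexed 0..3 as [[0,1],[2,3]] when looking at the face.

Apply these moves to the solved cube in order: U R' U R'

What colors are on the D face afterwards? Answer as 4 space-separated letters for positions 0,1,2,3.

After move 1 (U): U=WWWW F=RRGG R=BBRR B=OOBB L=GGOO
After move 2 (R'): R=BRBR U=WBWO F=RWGW D=YRYG B=YOYB
After move 3 (U): U=WWOB F=BRGW R=YOBR B=GGYB L=RWOO
After move 4 (R'): R=ORYB U=WYOG F=BWGB D=YRYW B=GGRB
Query: D face = YRYW

Answer: Y R Y W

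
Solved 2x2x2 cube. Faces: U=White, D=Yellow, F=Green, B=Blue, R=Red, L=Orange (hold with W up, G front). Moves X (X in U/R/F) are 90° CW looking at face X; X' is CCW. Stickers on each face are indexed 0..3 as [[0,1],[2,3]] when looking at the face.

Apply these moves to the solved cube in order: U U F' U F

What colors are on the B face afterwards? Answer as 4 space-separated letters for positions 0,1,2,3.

Answer: R W B B

Derivation:
After move 1 (U): U=WWWW F=RRGG R=BBRR B=OOBB L=GGOO
After move 2 (U): U=WWWW F=BBGG R=OORR B=GGBB L=RROO
After move 3 (F'): F=BGBG U=WWOR R=YOYR D=ROYY L=RWOW
After move 4 (U): U=OWRW F=YOBG R=GGYR B=RWBB L=BGOW
After move 5 (F): F=BYGO U=OWWG R=RGWR D=YGYY L=BROO
Query: B face = RWBB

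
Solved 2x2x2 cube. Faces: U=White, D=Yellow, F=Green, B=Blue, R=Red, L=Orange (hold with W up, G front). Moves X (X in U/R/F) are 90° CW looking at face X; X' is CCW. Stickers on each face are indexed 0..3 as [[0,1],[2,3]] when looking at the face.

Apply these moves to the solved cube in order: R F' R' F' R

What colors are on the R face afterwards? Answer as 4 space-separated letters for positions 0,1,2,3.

Answer: O Y Y R

Derivation:
After move 1 (R): R=RRRR U=WGWG F=GYGY D=YBYB B=WBWB
After move 2 (F'): F=YYGG U=WGRR R=BRYR D=OOYB L=OGOW
After move 3 (R'): R=RRBY U=WWRW F=YGGR D=OYYG B=BBOB
After move 4 (F'): F=GRYG U=WWRB R=YROY D=GWYG L=OWOR
After move 5 (R): R=OYYR U=WRRG F=GWYG D=GOYB B=BBWB
Query: R face = OYYR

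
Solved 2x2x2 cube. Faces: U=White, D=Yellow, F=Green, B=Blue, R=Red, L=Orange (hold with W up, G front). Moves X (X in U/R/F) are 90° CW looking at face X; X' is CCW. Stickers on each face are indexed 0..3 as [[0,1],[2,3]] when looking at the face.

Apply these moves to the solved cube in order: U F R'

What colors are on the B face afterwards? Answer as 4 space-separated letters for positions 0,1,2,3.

After move 1 (U): U=WWWW F=RRGG R=BBRR B=OOBB L=GGOO
After move 2 (F): F=GRGR U=WWOG R=WBWR D=RBYY L=GYOY
After move 3 (R'): R=BRWW U=WBOO F=GWGG D=RRYR B=YOBB
Query: B face = YOBB

Answer: Y O B B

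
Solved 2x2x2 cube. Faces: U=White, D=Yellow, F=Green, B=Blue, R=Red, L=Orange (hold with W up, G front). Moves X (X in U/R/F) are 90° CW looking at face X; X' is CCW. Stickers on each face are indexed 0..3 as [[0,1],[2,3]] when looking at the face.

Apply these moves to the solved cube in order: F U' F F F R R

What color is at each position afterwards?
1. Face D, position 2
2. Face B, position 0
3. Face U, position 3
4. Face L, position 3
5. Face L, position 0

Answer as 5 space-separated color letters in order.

Answer: Y G Y W B

Derivation:
After move 1 (F): F=GGGG U=WWOO R=WRWR D=RRYY L=OYOY
After move 2 (U'): U=WOWO F=OYGG R=GGWR B=WRBB L=BBOY
After move 3 (F): F=GOGY U=WOYB R=WGOR D=WGYY L=BROR
After move 4 (F): F=GGYO U=WORR R=YGBR D=OWYY L=BWOG
After move 5 (F): F=YGOG U=WOGW R=RGRR D=BYYY L=BOOW
After move 6 (R): R=RRRG U=WGGG F=YYOY D=BBYW B=WROB
After move 7 (R): R=RRGR U=WYGY F=YBOW D=BOYW B=GRGB
Query 1: D[2] = Y
Query 2: B[0] = G
Query 3: U[3] = Y
Query 4: L[3] = W
Query 5: L[0] = B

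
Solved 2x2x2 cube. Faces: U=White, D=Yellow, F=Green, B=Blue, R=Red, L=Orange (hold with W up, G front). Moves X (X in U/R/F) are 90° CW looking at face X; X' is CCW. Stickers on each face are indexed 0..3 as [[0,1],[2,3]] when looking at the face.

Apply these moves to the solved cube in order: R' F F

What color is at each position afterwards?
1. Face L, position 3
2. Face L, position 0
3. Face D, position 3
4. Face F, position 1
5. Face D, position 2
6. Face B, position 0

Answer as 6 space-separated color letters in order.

Answer: R O G G Y Y

Derivation:
After move 1 (R'): R=RRRR U=WBWB F=GWGW D=YGYG B=YBYB
After move 2 (F): F=GGWW U=WBOO R=WRBR D=RRYG L=OYOG
After move 3 (F): F=WGWG U=WBGY R=OROR D=BWYG L=OROR
Query 1: L[3] = R
Query 2: L[0] = O
Query 3: D[3] = G
Query 4: F[1] = G
Query 5: D[2] = Y
Query 6: B[0] = Y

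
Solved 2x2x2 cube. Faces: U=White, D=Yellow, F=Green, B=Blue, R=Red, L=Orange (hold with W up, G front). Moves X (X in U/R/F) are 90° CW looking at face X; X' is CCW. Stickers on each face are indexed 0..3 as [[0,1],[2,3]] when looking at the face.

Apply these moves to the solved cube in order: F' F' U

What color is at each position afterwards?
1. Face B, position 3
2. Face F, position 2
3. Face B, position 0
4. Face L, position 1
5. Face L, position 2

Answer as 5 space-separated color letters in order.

After move 1 (F'): F=GGGG U=WWRR R=YRYR D=OOYY L=OWOW
After move 2 (F'): F=GGGG U=WWYY R=OROR D=WWYY L=OROR
After move 3 (U): U=YWYW F=ORGG R=BBOR B=ORBB L=GGOR
Query 1: B[3] = B
Query 2: F[2] = G
Query 3: B[0] = O
Query 4: L[1] = G
Query 5: L[2] = O

Answer: B G O G O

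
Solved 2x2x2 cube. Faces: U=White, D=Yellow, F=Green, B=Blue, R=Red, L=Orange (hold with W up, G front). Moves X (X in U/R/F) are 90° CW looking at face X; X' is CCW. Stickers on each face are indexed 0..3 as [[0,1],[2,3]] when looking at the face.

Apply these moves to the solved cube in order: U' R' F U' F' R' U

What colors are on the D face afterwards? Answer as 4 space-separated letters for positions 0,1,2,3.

Answer: R W Y W

Derivation:
After move 1 (U'): U=WWWW F=OOGG R=GGRR B=RRBB L=BBOO
After move 2 (R'): R=GRGR U=WBWR F=OWGW D=YOYG B=YRYB
After move 3 (F): F=GOWW U=WBOB R=WRRR D=GGYG L=BYOO
After move 4 (U'): U=BBWO F=BYWW R=GORR B=WRYB L=YROO
After move 5 (F'): F=YWBW U=BBGR R=GOGR D=ROYG L=YOOW
After move 6 (R'): R=ORGG U=BYGW F=YBBR D=RWYW B=GROB
After move 7 (U): U=GBWY F=ORBR R=GRGG B=YOOB L=YBOW
Query: D face = RWYW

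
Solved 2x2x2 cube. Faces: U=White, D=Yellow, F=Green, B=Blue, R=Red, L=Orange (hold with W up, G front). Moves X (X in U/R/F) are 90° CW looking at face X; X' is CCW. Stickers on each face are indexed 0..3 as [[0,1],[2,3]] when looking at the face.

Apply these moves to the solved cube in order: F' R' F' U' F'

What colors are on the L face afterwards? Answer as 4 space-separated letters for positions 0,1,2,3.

After move 1 (F'): F=GGGG U=WWRR R=YRYR D=OOYY L=OWOW
After move 2 (R'): R=RRYY U=WBRB F=GWGR D=OGYG B=YBOB
After move 3 (F'): F=WRGG U=WBRY R=GROY D=WWYG L=OBOR
After move 4 (U'): U=BYWR F=OBGG R=WROY B=GROB L=YBOR
After move 5 (F'): F=BGOG U=BYWO R=WRWY D=BRYG L=YROW
Query: L face = YROW

Answer: Y R O W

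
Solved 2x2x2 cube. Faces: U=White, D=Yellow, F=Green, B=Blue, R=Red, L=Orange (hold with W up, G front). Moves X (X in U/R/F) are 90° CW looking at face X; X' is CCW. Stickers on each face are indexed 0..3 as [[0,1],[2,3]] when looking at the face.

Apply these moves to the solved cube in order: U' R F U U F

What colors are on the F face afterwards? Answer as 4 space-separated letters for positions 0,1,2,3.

After move 1 (U'): U=WWWW F=OOGG R=GGRR B=RRBB L=BBOO
After move 2 (R): R=RGRG U=WOWG F=OYGY D=YBYR B=WRWB
After move 3 (F): F=GOYY U=WOOB R=WGGG D=RRYR L=BYOB
After move 4 (U): U=OWBO F=WGYY R=WRGG B=BYWB L=GOOB
After move 5 (U): U=BOOW F=WRYY R=BYGG B=GOWB L=WGOB
After move 6 (F): F=YWYR U=BOBG R=OYWG D=GBYR L=WROR
Query: F face = YWYR

Answer: Y W Y R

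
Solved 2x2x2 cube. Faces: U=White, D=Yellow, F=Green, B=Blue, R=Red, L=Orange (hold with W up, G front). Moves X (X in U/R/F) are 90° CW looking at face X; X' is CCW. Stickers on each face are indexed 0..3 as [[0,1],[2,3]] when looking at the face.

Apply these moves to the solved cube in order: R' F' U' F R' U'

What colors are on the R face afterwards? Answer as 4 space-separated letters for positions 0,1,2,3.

After move 1 (R'): R=RRRR U=WBWB F=GWGW D=YGYG B=YBYB
After move 2 (F'): F=WWGG U=WBRR R=GRYR D=OOYG L=OBOW
After move 3 (U'): U=BRWR F=OBGG R=WWYR B=GRYB L=YBOW
After move 4 (F): F=GOGB U=BRWB R=WWRR D=YWYG L=YOOO
After move 5 (R'): R=WRWR U=BYWG F=GRGB D=YOYB B=GRWB
After move 6 (U'): U=YGBW F=YOGB R=GRWR B=WRWB L=GROO
Query: R face = GRWR

Answer: G R W R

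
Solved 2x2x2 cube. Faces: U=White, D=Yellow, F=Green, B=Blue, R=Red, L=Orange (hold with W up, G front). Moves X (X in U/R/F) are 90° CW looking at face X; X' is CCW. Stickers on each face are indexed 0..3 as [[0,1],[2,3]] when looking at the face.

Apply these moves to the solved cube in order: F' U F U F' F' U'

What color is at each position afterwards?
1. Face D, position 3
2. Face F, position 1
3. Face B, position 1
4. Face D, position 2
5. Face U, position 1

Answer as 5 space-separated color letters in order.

After move 1 (F'): F=GGGG U=WWRR R=YRYR D=OOYY L=OWOW
After move 2 (U): U=RWRW F=YRGG R=BBYR B=OWBB L=GGOW
After move 3 (F): F=GYGR U=RWWG R=RBWR D=YBYY L=GOOO
After move 4 (U): U=WRGW F=RBGR R=OWWR B=GOBB L=GYOO
After move 5 (F'): F=BRRG U=WROW R=BWYR D=YOYY L=GWOG
After move 6 (F'): F=RGBR U=WRBY R=OWYR D=WGYY L=GWOO
After move 7 (U'): U=RYWB F=GWBR R=RGYR B=OWBB L=GOOO
Query 1: D[3] = Y
Query 2: F[1] = W
Query 3: B[1] = W
Query 4: D[2] = Y
Query 5: U[1] = Y

Answer: Y W W Y Y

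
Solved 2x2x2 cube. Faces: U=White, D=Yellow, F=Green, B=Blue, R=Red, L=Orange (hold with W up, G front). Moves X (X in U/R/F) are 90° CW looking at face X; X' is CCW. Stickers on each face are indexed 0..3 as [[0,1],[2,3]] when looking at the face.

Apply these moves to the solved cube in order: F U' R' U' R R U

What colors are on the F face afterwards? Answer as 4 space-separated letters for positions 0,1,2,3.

Answer: W G G G

Derivation:
After move 1 (F): F=GGGG U=WWOO R=WRWR D=RRYY L=OYOY
After move 2 (U'): U=WOWO F=OYGG R=GGWR B=WRBB L=BBOY
After move 3 (R'): R=GRGW U=WBWW F=OOGO D=RYYG B=YRRB
After move 4 (U'): U=BWWW F=BBGO R=OOGW B=GRRB L=YROY
After move 5 (R): R=GOWO U=BBWO F=BYGG D=RRYG B=WRWB
After move 6 (R): R=WGOO U=BYWG F=BRGG D=RWYW B=ORBB
After move 7 (U): U=WBGY F=WGGG R=OROO B=YRBB L=BROY
Query: F face = WGGG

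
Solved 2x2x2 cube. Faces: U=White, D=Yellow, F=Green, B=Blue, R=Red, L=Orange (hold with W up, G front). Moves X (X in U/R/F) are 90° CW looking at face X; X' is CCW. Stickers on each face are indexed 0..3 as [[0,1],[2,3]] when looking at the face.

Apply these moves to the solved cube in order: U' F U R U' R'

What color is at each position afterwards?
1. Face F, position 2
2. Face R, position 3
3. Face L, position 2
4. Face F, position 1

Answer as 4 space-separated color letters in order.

Answer: G R O O

Derivation:
After move 1 (U'): U=WWWW F=OOGG R=GGRR B=RRBB L=BBOO
After move 2 (F): F=GOGO U=WWOB R=WGWR D=RGYY L=BYOY
After move 3 (U): U=OWBW F=WGGO R=RRWR B=BYBB L=GOOY
After move 4 (R): R=WRRR U=OGBO F=WGGY D=RBYB B=WYWB
After move 5 (U'): U=GOOB F=GOGY R=WGRR B=WRWB L=WYOY
After move 6 (R'): R=GRWR U=GWOW F=GOGB D=ROYY B=BRBB
Query 1: F[2] = G
Query 2: R[3] = R
Query 3: L[2] = O
Query 4: F[1] = O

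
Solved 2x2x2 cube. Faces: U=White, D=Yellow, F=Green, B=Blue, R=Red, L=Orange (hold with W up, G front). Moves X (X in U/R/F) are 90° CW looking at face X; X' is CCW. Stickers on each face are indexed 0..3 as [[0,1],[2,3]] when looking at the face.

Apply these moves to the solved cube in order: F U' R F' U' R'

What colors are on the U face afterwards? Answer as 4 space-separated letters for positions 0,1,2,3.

After move 1 (F): F=GGGG U=WWOO R=WRWR D=RRYY L=OYOY
After move 2 (U'): U=WOWO F=OYGG R=GGWR B=WRBB L=BBOY
After move 3 (R): R=WGRG U=WYWG F=ORGY D=RBYW B=OROB
After move 4 (F'): F=RYOG U=WYWR R=BGRG D=BYYW L=BGOW
After move 5 (U'): U=YRWW F=BGOG R=RYRG B=BGOB L=OROW
After move 6 (R'): R=YGRR U=YOWB F=BROW D=BGYG B=WGYB
Query: U face = YOWB

Answer: Y O W B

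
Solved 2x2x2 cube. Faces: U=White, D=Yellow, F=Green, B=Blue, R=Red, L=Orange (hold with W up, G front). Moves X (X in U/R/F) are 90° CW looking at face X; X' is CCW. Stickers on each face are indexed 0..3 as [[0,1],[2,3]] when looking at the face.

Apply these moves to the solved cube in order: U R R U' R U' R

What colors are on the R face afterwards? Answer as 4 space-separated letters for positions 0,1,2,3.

Answer: B G B W

Derivation:
After move 1 (U): U=WWWW F=RRGG R=BBRR B=OOBB L=GGOO
After move 2 (R): R=RBRB U=WRWG F=RYGY D=YBYO B=WOWB
After move 3 (R): R=RRBB U=WYWY F=RBGO D=YWYW B=GORB
After move 4 (U'): U=YYWW F=GGGO R=RBBB B=RRRB L=GOOO
After move 5 (R): R=BRBB U=YGWO F=GWGW D=YRYR B=WRYB
After move 6 (U'): U=GOYW F=GOGW R=GWBB B=BRYB L=WROO
After move 7 (R): R=BGBW U=GOYW F=GRGR D=YYYB B=WROB
Query: R face = BGBW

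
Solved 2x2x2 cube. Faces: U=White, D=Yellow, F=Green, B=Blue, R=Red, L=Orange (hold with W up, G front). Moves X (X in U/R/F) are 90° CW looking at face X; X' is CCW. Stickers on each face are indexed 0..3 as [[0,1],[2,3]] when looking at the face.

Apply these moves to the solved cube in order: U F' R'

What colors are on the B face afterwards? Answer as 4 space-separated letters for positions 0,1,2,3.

After move 1 (U): U=WWWW F=RRGG R=BBRR B=OOBB L=GGOO
After move 2 (F'): F=RGRG U=WWBR R=YBYR D=GOYY L=GWOW
After move 3 (R'): R=BRYY U=WBBO F=RWRR D=GGYG B=YOOB
Query: B face = YOOB

Answer: Y O O B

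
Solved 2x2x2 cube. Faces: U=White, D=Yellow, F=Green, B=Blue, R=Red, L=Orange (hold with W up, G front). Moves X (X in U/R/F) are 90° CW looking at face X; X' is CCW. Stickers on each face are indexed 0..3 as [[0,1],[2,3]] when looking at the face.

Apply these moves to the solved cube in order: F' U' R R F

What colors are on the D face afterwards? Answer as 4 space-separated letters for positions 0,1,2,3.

Answer: G R Y R

Derivation:
After move 1 (F'): F=GGGG U=WWRR R=YRYR D=OOYY L=OWOW
After move 2 (U'): U=WRWR F=OWGG R=GGYR B=YRBB L=BBOW
After move 3 (R): R=YGRG U=WWWG F=OOGY D=OBYY B=RRRB
After move 4 (R): R=RYGG U=WOWY F=OBGY D=ORYR B=GRWB
After move 5 (F): F=GOYB U=WOWB R=WYYG D=GRYR L=BOOR
Query: D face = GRYR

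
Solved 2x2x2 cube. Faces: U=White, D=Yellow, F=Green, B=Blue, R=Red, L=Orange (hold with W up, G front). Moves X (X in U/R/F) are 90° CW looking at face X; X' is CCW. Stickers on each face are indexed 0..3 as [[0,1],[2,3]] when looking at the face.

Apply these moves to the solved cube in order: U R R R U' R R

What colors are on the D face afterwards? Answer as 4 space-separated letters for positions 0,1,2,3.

After move 1 (U): U=WWWW F=RRGG R=BBRR B=OOBB L=GGOO
After move 2 (R): R=RBRB U=WRWG F=RYGY D=YBYO B=WOWB
After move 3 (R): R=RRBB U=WYWY F=RBGO D=YWYW B=GORB
After move 4 (R): R=BRBR U=WBWO F=RWGW D=YRYG B=YOYB
After move 5 (U'): U=BOWW F=GGGW R=RWBR B=BRYB L=YOOO
After move 6 (R): R=BRRW U=BGWW F=GRGG D=YYYB B=WROB
After move 7 (R): R=RBWR U=BRWG F=GYGB D=YOYW B=WRGB
Query: D face = YOYW

Answer: Y O Y W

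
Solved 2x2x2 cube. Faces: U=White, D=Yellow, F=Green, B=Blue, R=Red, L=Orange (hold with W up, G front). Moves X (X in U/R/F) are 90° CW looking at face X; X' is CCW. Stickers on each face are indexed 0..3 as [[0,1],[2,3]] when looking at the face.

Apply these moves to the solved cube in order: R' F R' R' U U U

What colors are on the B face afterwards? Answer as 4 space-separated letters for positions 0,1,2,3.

Answer: R B G B

Derivation:
After move 1 (R'): R=RRRR U=WBWB F=GWGW D=YGYG B=YBYB
After move 2 (F): F=GGWW U=WBOO R=WRBR D=RRYG L=OYOG
After move 3 (R'): R=RRWB U=WYOY F=GBWO D=RGYW B=GBRB
After move 4 (R'): R=RBRW U=WROG F=GYWY D=RBYO B=WBGB
After move 5 (U): U=OWGR F=RBWY R=WBRW B=OYGB L=GYOG
After move 6 (U): U=GORW F=WBWY R=OYRW B=GYGB L=RBOG
After move 7 (U): U=RGWO F=OYWY R=GYRW B=RBGB L=WBOG
Query: B face = RBGB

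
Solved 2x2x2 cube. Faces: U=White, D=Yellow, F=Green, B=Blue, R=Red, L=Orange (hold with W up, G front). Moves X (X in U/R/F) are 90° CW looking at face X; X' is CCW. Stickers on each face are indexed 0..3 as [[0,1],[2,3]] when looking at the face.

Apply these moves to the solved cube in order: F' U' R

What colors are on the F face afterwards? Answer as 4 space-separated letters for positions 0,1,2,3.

Answer: O O G Y

Derivation:
After move 1 (F'): F=GGGG U=WWRR R=YRYR D=OOYY L=OWOW
After move 2 (U'): U=WRWR F=OWGG R=GGYR B=YRBB L=BBOW
After move 3 (R): R=YGRG U=WWWG F=OOGY D=OBYY B=RRRB
Query: F face = OOGY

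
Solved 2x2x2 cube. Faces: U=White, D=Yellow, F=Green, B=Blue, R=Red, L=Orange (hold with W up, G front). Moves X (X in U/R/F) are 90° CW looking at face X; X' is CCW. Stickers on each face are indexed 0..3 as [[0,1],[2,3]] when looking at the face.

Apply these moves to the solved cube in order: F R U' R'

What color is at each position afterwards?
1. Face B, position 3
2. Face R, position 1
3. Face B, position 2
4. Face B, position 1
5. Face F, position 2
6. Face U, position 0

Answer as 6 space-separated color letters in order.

Answer: B R B W G G

Derivation:
After move 1 (F): F=GGGG U=WWOO R=WRWR D=RRYY L=OYOY
After move 2 (R): R=WWRR U=WGOG F=GRGY D=RBYB B=OBWB
After move 3 (U'): U=GGWO F=OYGY R=GRRR B=WWWB L=OBOY
After move 4 (R'): R=RRGR U=GWWW F=OGGO D=RYYY B=BWBB
Query 1: B[3] = B
Query 2: R[1] = R
Query 3: B[2] = B
Query 4: B[1] = W
Query 5: F[2] = G
Query 6: U[0] = G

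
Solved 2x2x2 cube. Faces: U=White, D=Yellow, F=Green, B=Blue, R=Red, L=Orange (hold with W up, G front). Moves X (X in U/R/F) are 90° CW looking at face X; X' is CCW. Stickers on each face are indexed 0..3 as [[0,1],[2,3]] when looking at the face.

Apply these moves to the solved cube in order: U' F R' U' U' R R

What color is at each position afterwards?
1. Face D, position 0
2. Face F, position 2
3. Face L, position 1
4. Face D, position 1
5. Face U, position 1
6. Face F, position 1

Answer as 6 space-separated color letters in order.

Answer: R G R O O G

Derivation:
After move 1 (U'): U=WWWW F=OOGG R=GGRR B=RRBB L=BBOO
After move 2 (F): F=GOGO U=WWOB R=WGWR D=RGYY L=BYOY
After move 3 (R'): R=GRWW U=WBOR F=GWGB D=ROYO B=YRGB
After move 4 (U'): U=BRWO F=BYGB R=GWWW B=GRGB L=YROY
After move 5 (U'): U=ROBW F=YRGB R=BYWW B=GWGB L=GROY
After move 6 (R): R=WBWY U=RRBB F=YOGO D=RGYG B=WWOB
After move 7 (R): R=WWYB U=ROBO F=YGGG D=ROYW B=BWRB
Query 1: D[0] = R
Query 2: F[2] = G
Query 3: L[1] = R
Query 4: D[1] = O
Query 5: U[1] = O
Query 6: F[1] = G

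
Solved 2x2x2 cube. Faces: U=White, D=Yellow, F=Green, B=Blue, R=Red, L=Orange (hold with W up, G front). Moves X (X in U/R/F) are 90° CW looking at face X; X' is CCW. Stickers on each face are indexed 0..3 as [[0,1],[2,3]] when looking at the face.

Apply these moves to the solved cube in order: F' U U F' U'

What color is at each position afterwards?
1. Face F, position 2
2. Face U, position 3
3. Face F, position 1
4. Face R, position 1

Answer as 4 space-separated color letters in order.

Answer: B O W G

Derivation:
After move 1 (F'): F=GGGG U=WWRR R=YRYR D=OOYY L=OWOW
After move 2 (U): U=RWRW F=YRGG R=BBYR B=OWBB L=GGOW
After move 3 (U): U=RRWW F=BBGG R=OWYR B=GGBB L=YROW
After move 4 (F'): F=BGBG U=RROY R=OWOR D=RWYY L=YWOW
After move 5 (U'): U=RYRO F=YWBG R=BGOR B=OWBB L=GGOW
Query 1: F[2] = B
Query 2: U[3] = O
Query 3: F[1] = W
Query 4: R[1] = G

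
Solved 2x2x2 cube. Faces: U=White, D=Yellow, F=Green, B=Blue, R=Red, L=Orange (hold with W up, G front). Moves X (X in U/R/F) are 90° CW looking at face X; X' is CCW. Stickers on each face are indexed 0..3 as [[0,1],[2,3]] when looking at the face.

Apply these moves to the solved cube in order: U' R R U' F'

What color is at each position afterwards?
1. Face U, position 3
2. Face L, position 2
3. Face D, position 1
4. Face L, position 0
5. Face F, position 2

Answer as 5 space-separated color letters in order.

Answer: G O O G B

Derivation:
After move 1 (U'): U=WWWW F=OOGG R=GGRR B=RRBB L=BBOO
After move 2 (R): R=RGRG U=WOWG F=OYGY D=YBYR B=WRWB
After move 3 (R): R=RRGG U=WYWY F=OBGR D=YWYW B=GROB
After move 4 (U'): U=YYWW F=BBGR R=OBGG B=RROB L=GROO
After move 5 (F'): F=BRBG U=YYOG R=WBYG D=ROYW L=GWOW
Query 1: U[3] = G
Query 2: L[2] = O
Query 3: D[1] = O
Query 4: L[0] = G
Query 5: F[2] = B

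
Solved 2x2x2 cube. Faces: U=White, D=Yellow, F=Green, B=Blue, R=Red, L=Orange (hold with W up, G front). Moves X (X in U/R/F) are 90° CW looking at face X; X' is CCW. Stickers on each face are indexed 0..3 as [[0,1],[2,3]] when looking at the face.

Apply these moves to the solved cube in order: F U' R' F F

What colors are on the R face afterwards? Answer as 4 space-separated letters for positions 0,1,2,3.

Answer: Y R B W

Derivation:
After move 1 (F): F=GGGG U=WWOO R=WRWR D=RRYY L=OYOY
After move 2 (U'): U=WOWO F=OYGG R=GGWR B=WRBB L=BBOY
After move 3 (R'): R=GRGW U=WBWW F=OOGO D=RYYG B=YRRB
After move 4 (F): F=GOOO U=WBYB R=WRWW D=GGYG L=BROY
After move 5 (F): F=OGOO U=WBYR R=YRBW D=WWYG L=BGOG
Query: R face = YRBW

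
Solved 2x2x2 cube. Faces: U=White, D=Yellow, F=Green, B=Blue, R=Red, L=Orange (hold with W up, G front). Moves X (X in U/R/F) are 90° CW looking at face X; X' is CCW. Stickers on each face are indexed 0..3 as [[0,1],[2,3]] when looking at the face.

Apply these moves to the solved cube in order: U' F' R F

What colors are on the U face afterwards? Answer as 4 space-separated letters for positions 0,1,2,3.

Answer: W G W W

Derivation:
After move 1 (U'): U=WWWW F=OOGG R=GGRR B=RRBB L=BBOO
After move 2 (F'): F=OGOG U=WWGR R=YGYR D=BOYY L=BWOW
After move 3 (R): R=YYRG U=WGGG F=OOOY D=BBYR B=RRWB
After move 4 (F): F=OOYO U=WGWW R=GYGG D=RYYR L=BBOB
Query: U face = WGWW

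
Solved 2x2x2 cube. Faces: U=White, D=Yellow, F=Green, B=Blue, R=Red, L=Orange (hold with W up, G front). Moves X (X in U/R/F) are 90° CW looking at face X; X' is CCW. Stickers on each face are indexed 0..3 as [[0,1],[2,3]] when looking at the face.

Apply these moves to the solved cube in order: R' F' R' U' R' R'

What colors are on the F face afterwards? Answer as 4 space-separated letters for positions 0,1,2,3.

After move 1 (R'): R=RRRR U=WBWB F=GWGW D=YGYG B=YBYB
After move 2 (F'): F=WWGG U=WBRR R=GRYR D=OOYG L=OBOW
After move 3 (R'): R=RRGY U=WYRY F=WBGR D=OWYG B=GBOB
After move 4 (U'): U=YYWR F=OBGR R=WBGY B=RROB L=GBOW
After move 5 (R'): R=BYWG U=YOWR F=OYGR D=OBYR B=GRWB
After move 6 (R'): R=YGBW U=YWWG F=OOGR D=OYYR B=RRBB
Query: F face = OOGR

Answer: O O G R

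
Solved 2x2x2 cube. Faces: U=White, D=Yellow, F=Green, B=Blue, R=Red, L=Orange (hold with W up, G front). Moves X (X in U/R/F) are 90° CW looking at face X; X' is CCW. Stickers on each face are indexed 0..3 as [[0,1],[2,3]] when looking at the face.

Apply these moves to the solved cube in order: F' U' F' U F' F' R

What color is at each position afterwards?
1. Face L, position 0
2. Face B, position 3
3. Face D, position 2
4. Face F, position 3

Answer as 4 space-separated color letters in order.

After move 1 (F'): F=GGGG U=WWRR R=YRYR D=OOYY L=OWOW
After move 2 (U'): U=WRWR F=OWGG R=GGYR B=YRBB L=BBOW
After move 3 (F'): F=WGOG U=WRGY R=OGOR D=BWYY L=BROW
After move 4 (U): U=GWYR F=OGOG R=YROR B=BRBB L=WGOW
After move 5 (F'): F=GGOO U=GWYO R=WRBR D=GWYY L=WROY
After move 6 (F'): F=GOGO U=GWWB R=WRGR D=RYYY L=WOOY
After move 7 (R): R=GWRR U=GOWO F=GYGY D=RBYB B=BRWB
Query 1: L[0] = W
Query 2: B[3] = B
Query 3: D[2] = Y
Query 4: F[3] = Y

Answer: W B Y Y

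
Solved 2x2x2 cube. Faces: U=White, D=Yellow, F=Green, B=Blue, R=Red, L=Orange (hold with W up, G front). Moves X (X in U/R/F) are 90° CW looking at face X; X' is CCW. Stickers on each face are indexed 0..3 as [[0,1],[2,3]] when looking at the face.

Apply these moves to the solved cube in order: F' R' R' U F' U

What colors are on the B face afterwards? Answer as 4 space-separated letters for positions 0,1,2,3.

After move 1 (F'): F=GGGG U=WWRR R=YRYR D=OOYY L=OWOW
After move 2 (R'): R=RRYY U=WBRB F=GWGR D=OGYG B=YBOB
After move 3 (R'): R=RYRY U=WORY F=GBGB D=OWYR B=GBGB
After move 4 (U): U=RWYO F=RYGB R=GBRY B=OWGB L=GBOW
After move 5 (F'): F=YBRG U=RWGR R=WBOY D=BWYR L=GOOY
After move 6 (U): U=GRRW F=WBRG R=OWOY B=GOGB L=YBOY
Query: B face = GOGB

Answer: G O G B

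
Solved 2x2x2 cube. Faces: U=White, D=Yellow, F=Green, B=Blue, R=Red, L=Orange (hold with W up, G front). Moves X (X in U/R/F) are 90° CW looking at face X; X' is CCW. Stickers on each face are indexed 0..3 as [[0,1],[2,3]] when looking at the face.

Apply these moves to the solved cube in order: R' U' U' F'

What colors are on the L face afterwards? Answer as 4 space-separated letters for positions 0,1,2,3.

Answer: R W O B

Derivation:
After move 1 (R'): R=RRRR U=WBWB F=GWGW D=YGYG B=YBYB
After move 2 (U'): U=BBWW F=OOGW R=GWRR B=RRYB L=YBOO
After move 3 (U'): U=BWBW F=YBGW R=OORR B=GWYB L=RROO
After move 4 (F'): F=BWYG U=BWOR R=GOYR D=ROYG L=RWOB
Query: L face = RWOB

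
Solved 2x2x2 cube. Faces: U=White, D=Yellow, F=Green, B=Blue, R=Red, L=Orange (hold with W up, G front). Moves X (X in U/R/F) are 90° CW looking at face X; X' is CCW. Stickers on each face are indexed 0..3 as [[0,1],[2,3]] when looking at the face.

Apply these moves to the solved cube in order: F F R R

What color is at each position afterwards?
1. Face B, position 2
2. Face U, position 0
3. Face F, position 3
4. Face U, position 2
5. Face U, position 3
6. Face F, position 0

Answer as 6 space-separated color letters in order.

Answer: G W B Y Y G

Derivation:
After move 1 (F): F=GGGG U=WWOO R=WRWR D=RRYY L=OYOY
After move 2 (F): F=GGGG U=WWYY R=OROR D=WWYY L=OROR
After move 3 (R): R=OORR U=WGYG F=GWGY D=WBYB B=YBWB
After move 4 (R): R=RORO U=WWYY F=GBGB D=WWYY B=GBGB
Query 1: B[2] = G
Query 2: U[0] = W
Query 3: F[3] = B
Query 4: U[2] = Y
Query 5: U[3] = Y
Query 6: F[0] = G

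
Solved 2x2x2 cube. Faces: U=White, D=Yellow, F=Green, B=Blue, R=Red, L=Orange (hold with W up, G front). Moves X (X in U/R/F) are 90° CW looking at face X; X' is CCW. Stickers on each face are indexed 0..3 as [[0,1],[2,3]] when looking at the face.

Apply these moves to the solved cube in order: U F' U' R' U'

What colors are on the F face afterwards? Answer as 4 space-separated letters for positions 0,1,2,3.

Answer: O O R B

Derivation:
After move 1 (U): U=WWWW F=RRGG R=BBRR B=OOBB L=GGOO
After move 2 (F'): F=RGRG U=WWBR R=YBYR D=GOYY L=GWOW
After move 3 (U'): U=WRWB F=GWRG R=RGYR B=YBBB L=OOOW
After move 4 (R'): R=GRRY U=WBWY F=GRRB D=GWYG B=YBOB
After move 5 (U'): U=BYWW F=OORB R=GRRY B=GROB L=YBOW
Query: F face = OORB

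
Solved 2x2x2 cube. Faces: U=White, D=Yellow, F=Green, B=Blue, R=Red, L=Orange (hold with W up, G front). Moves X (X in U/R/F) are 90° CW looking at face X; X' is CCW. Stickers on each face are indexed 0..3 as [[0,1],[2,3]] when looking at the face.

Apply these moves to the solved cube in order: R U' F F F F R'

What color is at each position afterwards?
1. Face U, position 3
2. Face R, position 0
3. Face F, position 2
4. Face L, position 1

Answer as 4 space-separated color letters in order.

After move 1 (R): R=RRRR U=WGWG F=GYGY D=YBYB B=WBWB
After move 2 (U'): U=GGWW F=OOGY R=GYRR B=RRWB L=WBOO
After move 3 (F): F=GOYO U=GGOB R=WYWR D=RGYB L=WYOB
After move 4 (F): F=YGOO U=GGBY R=OYBR D=WWYB L=WROG
After move 5 (F): F=OYOG U=GGGR R=BYYR D=BOYB L=WWOW
After move 6 (F): F=OOGY U=GGWW R=GYRR D=YBYB L=WBOO
After move 7 (R'): R=YRGR U=GWWR F=OGGW D=YOYY B=BRBB
Query 1: U[3] = R
Query 2: R[0] = Y
Query 3: F[2] = G
Query 4: L[1] = B

Answer: R Y G B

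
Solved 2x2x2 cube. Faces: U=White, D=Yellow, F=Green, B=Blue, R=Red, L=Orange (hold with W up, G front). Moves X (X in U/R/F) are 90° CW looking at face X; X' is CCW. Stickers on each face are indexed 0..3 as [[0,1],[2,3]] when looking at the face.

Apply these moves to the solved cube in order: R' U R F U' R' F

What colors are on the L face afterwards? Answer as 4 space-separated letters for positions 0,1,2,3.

Answer: B R O Y

Derivation:
After move 1 (R'): R=RRRR U=WBWB F=GWGW D=YGYG B=YBYB
After move 2 (U): U=WWBB F=RRGW R=YBRR B=OOYB L=GWOO
After move 3 (R): R=RYRB U=WRBW F=RGGG D=YYYO B=BOWB
After move 4 (F): F=GRGG U=WROW R=BYWB D=RRYO L=GYOY
After move 5 (U'): U=RWWO F=GYGG R=GRWB B=BYWB L=BOOY
After move 6 (R'): R=RBGW U=RWWB F=GWGO D=RYYG B=OYRB
After move 7 (F): F=GGOW U=RWYO R=WBBW D=GRYG L=BROY
Query: L face = BROY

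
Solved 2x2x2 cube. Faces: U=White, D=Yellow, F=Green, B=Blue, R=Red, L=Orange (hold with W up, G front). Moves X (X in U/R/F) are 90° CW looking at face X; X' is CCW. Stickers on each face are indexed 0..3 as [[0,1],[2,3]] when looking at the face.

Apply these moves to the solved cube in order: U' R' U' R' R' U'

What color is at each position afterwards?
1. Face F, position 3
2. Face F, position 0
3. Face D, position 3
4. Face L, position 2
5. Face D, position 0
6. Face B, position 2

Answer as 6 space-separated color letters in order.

After move 1 (U'): U=WWWW F=OOGG R=GGRR B=RRBB L=BBOO
After move 2 (R'): R=GRGR U=WBWR F=OWGW D=YOYG B=YRYB
After move 3 (U'): U=BRWW F=BBGW R=OWGR B=GRYB L=YROO
After move 4 (R'): R=WROG U=BYWG F=BRGW D=YBYW B=GROB
After move 5 (R'): R=RGWO U=BOWG F=BYGG D=YRYW B=WRBB
After move 6 (U'): U=OGBW F=YRGG R=BYWO B=RGBB L=WROO
Query 1: F[3] = G
Query 2: F[0] = Y
Query 3: D[3] = W
Query 4: L[2] = O
Query 5: D[0] = Y
Query 6: B[2] = B

Answer: G Y W O Y B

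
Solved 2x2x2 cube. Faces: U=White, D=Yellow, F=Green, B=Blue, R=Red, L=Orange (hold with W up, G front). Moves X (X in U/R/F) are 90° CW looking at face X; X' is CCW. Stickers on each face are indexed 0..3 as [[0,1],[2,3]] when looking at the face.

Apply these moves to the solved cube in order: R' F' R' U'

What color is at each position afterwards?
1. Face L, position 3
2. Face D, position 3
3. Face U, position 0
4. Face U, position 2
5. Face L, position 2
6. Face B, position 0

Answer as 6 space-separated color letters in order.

Answer: W G Y W O R

Derivation:
After move 1 (R'): R=RRRR U=WBWB F=GWGW D=YGYG B=YBYB
After move 2 (F'): F=WWGG U=WBRR R=GRYR D=OOYG L=OBOW
After move 3 (R'): R=RRGY U=WYRY F=WBGR D=OWYG B=GBOB
After move 4 (U'): U=YYWR F=OBGR R=WBGY B=RROB L=GBOW
Query 1: L[3] = W
Query 2: D[3] = G
Query 3: U[0] = Y
Query 4: U[2] = W
Query 5: L[2] = O
Query 6: B[0] = R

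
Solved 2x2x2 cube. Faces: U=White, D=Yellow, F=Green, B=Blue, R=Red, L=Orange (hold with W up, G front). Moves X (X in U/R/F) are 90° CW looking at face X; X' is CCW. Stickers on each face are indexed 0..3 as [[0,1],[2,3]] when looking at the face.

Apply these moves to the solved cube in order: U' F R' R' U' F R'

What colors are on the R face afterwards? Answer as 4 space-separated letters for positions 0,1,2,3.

After move 1 (U'): U=WWWW F=OOGG R=GGRR B=RRBB L=BBOO
After move 2 (F): F=GOGO U=WWOB R=WGWR D=RGYY L=BYOY
After move 3 (R'): R=GRWW U=WBOR F=GWGB D=ROYO B=YRGB
After move 4 (R'): R=RWGW U=WGOY F=GBGR D=RWYB B=OROB
After move 5 (U'): U=GYWO F=BYGR R=GBGW B=RWOB L=OROY
After move 6 (F): F=GBRY U=GYYR R=WBOW D=GGYB L=OROW
After move 7 (R'): R=BWWO U=GOYR F=GYRR D=GBYY B=BWGB
Query: R face = BWWO

Answer: B W W O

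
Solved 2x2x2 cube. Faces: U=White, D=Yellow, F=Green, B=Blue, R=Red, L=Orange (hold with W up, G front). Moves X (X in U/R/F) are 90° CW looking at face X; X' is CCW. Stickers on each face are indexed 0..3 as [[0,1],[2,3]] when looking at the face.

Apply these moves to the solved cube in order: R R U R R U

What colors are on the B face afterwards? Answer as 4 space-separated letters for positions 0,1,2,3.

Answer: G B R B

Derivation:
After move 1 (R): R=RRRR U=WGWG F=GYGY D=YBYB B=WBWB
After move 2 (R): R=RRRR U=WYWY F=GBGB D=YWYW B=GBGB
After move 3 (U): U=WWYY F=RRGB R=GBRR B=OOGB L=GBOO
After move 4 (R): R=RGRB U=WRYB F=RWGW D=YGYO B=YOWB
After move 5 (R): R=RRBG U=WWYW F=RGGO D=YWYY B=BORB
After move 6 (U): U=YWWW F=RRGO R=BOBG B=GBRB L=RGOO
Query: B face = GBRB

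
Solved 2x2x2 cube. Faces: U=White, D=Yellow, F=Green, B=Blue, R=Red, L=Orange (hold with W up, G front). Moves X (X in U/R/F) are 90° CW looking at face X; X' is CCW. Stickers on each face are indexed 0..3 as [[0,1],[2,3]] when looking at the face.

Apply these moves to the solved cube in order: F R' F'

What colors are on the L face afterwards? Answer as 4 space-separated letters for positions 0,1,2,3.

After move 1 (F): F=GGGG U=WWOO R=WRWR D=RRYY L=OYOY
After move 2 (R'): R=RRWW U=WBOB F=GWGO D=RGYG B=YBRB
After move 3 (F'): F=WOGG U=WBRW R=GRRW D=YYYG L=OBOO
Query: L face = OBOO

Answer: O B O O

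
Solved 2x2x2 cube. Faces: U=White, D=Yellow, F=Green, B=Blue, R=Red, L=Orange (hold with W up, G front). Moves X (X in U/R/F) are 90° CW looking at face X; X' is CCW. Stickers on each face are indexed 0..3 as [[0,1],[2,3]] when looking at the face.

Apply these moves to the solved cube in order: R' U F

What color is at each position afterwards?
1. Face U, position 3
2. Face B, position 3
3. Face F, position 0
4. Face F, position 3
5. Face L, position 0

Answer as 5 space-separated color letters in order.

After move 1 (R'): R=RRRR U=WBWB F=GWGW D=YGYG B=YBYB
After move 2 (U): U=WWBB F=RRGW R=YBRR B=OOYB L=GWOO
After move 3 (F): F=GRWR U=WWOW R=BBBR D=RYYG L=GYOG
Query 1: U[3] = W
Query 2: B[3] = B
Query 3: F[0] = G
Query 4: F[3] = R
Query 5: L[0] = G

Answer: W B G R G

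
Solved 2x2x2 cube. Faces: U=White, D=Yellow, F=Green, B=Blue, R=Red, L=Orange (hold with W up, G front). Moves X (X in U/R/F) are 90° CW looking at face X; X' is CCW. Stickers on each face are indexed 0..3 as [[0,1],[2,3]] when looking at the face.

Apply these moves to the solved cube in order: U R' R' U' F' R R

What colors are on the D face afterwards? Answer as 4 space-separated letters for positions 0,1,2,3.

Answer: O Y Y B

Derivation:
After move 1 (U): U=WWWW F=RRGG R=BBRR B=OOBB L=GGOO
After move 2 (R'): R=BRBR U=WBWO F=RWGW D=YRYG B=YOYB
After move 3 (R'): R=RRBB U=WYWY F=RBGO D=YWYW B=GORB
After move 4 (U'): U=YYWW F=GGGO R=RBBB B=RRRB L=GOOO
After move 5 (F'): F=GOGG U=YYRB R=WBYB D=OOYW L=GWOW
After move 6 (R): R=YWBB U=YORG F=GOGW D=ORYR B=BRYB
After move 7 (R): R=BYBW U=YORW F=GRGR D=OYYB B=GROB
Query: D face = OYYB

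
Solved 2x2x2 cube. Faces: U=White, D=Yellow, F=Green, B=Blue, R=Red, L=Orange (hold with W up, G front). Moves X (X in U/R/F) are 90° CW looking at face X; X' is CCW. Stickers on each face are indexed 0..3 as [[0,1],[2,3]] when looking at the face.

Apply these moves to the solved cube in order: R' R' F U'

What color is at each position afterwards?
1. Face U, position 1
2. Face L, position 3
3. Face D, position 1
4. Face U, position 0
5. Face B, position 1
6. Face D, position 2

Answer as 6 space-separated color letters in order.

After move 1 (R'): R=RRRR U=WBWB F=GWGW D=YGYG B=YBYB
After move 2 (R'): R=RRRR U=WYWY F=GBGB D=YWYW B=GBGB
After move 3 (F): F=GGBB U=WYOO R=WRYR D=RRYW L=OYOW
After move 4 (U'): U=YOWO F=OYBB R=GGYR B=WRGB L=GBOW
Query 1: U[1] = O
Query 2: L[3] = W
Query 3: D[1] = R
Query 4: U[0] = Y
Query 5: B[1] = R
Query 6: D[2] = Y

Answer: O W R Y R Y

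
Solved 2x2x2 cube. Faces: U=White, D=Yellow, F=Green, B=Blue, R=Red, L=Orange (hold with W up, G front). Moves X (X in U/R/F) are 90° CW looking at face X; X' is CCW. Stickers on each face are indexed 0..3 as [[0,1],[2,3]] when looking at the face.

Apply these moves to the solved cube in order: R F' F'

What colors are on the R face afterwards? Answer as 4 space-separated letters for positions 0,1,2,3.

Answer: O R O R

Derivation:
After move 1 (R): R=RRRR U=WGWG F=GYGY D=YBYB B=WBWB
After move 2 (F'): F=YYGG U=WGRR R=BRYR D=OOYB L=OGOW
After move 3 (F'): F=YGYG U=WGBY R=OROR D=GWYB L=OROR
Query: R face = OROR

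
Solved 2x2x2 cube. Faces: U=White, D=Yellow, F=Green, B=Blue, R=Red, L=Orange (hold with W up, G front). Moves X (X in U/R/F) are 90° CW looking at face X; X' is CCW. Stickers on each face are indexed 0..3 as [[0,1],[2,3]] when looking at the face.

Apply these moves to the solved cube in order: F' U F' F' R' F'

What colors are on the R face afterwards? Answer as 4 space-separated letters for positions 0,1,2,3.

Answer: G R W G

Derivation:
After move 1 (F'): F=GGGG U=WWRR R=YRYR D=OOYY L=OWOW
After move 2 (U): U=RWRW F=YRGG R=BBYR B=OWBB L=GGOW
After move 3 (F'): F=RGYG U=RWBY R=OBOR D=GWYY L=GWOR
After move 4 (F'): F=GGRY U=RWOO R=WBGR D=WRYY L=GYOB
After move 5 (R'): R=BRWG U=RBOO F=GWRO D=WGYY B=YWRB
After move 6 (F'): F=WOGR U=RBBW R=GRWG D=YBYY L=GOOO
Query: R face = GRWG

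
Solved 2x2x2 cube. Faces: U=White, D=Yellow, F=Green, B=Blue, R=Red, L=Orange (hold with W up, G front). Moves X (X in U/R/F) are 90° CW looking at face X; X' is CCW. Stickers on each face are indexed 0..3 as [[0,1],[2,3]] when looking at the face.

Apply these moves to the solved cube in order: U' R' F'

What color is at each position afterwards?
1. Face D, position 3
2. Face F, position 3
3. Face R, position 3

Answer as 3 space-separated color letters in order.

After move 1 (U'): U=WWWW F=OOGG R=GGRR B=RRBB L=BBOO
After move 2 (R'): R=GRGR U=WBWR F=OWGW D=YOYG B=YRYB
After move 3 (F'): F=WWOG U=WBGG R=ORYR D=BOYG L=BROW
Query 1: D[3] = G
Query 2: F[3] = G
Query 3: R[3] = R

Answer: G G R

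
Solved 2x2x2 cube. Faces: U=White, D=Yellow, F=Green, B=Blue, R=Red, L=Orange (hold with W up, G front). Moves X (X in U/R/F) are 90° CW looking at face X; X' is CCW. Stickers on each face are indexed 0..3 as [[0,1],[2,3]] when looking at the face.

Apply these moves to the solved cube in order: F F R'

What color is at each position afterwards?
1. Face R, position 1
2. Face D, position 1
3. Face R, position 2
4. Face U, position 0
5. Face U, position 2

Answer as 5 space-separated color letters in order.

After move 1 (F): F=GGGG U=WWOO R=WRWR D=RRYY L=OYOY
After move 2 (F): F=GGGG U=WWYY R=OROR D=WWYY L=OROR
After move 3 (R'): R=RROO U=WBYB F=GWGY D=WGYG B=YBWB
Query 1: R[1] = R
Query 2: D[1] = G
Query 3: R[2] = O
Query 4: U[0] = W
Query 5: U[2] = Y

Answer: R G O W Y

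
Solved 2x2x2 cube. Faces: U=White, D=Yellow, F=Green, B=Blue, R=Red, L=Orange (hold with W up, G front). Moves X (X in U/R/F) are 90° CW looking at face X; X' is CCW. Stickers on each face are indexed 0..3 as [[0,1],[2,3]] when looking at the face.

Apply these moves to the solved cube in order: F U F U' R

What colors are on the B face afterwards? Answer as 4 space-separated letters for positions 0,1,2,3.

Answer: Y B G B

Derivation:
After move 1 (F): F=GGGG U=WWOO R=WRWR D=RRYY L=OYOY
After move 2 (U): U=OWOW F=WRGG R=BBWR B=OYBB L=GGOY
After move 3 (F): F=GWGR U=OWYG R=OBWR D=WBYY L=GROR
After move 4 (U'): U=WGOY F=GRGR R=GWWR B=OBBB L=OYOR
After move 5 (R): R=WGRW U=WROR F=GBGY D=WBYO B=YBGB
Query: B face = YBGB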